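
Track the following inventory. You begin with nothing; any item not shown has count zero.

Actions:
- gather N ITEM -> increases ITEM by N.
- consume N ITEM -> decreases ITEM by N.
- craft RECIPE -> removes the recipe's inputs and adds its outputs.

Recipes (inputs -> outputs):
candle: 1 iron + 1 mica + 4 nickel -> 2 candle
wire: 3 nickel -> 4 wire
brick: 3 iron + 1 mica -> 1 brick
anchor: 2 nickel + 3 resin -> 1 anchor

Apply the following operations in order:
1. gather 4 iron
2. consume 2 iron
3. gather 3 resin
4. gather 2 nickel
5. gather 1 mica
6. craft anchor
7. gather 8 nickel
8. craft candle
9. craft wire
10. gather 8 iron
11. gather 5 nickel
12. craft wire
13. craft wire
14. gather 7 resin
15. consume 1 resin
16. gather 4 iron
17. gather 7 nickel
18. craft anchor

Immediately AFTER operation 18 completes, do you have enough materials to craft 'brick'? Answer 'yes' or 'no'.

Answer: no

Derivation:
After 1 (gather 4 iron): iron=4
After 2 (consume 2 iron): iron=2
After 3 (gather 3 resin): iron=2 resin=3
After 4 (gather 2 nickel): iron=2 nickel=2 resin=3
After 5 (gather 1 mica): iron=2 mica=1 nickel=2 resin=3
After 6 (craft anchor): anchor=1 iron=2 mica=1
After 7 (gather 8 nickel): anchor=1 iron=2 mica=1 nickel=8
After 8 (craft candle): anchor=1 candle=2 iron=1 nickel=4
After 9 (craft wire): anchor=1 candle=2 iron=1 nickel=1 wire=4
After 10 (gather 8 iron): anchor=1 candle=2 iron=9 nickel=1 wire=4
After 11 (gather 5 nickel): anchor=1 candle=2 iron=9 nickel=6 wire=4
After 12 (craft wire): anchor=1 candle=2 iron=9 nickel=3 wire=8
After 13 (craft wire): anchor=1 candle=2 iron=9 wire=12
After 14 (gather 7 resin): anchor=1 candle=2 iron=9 resin=7 wire=12
After 15 (consume 1 resin): anchor=1 candle=2 iron=9 resin=6 wire=12
After 16 (gather 4 iron): anchor=1 candle=2 iron=13 resin=6 wire=12
After 17 (gather 7 nickel): anchor=1 candle=2 iron=13 nickel=7 resin=6 wire=12
After 18 (craft anchor): anchor=2 candle=2 iron=13 nickel=5 resin=3 wire=12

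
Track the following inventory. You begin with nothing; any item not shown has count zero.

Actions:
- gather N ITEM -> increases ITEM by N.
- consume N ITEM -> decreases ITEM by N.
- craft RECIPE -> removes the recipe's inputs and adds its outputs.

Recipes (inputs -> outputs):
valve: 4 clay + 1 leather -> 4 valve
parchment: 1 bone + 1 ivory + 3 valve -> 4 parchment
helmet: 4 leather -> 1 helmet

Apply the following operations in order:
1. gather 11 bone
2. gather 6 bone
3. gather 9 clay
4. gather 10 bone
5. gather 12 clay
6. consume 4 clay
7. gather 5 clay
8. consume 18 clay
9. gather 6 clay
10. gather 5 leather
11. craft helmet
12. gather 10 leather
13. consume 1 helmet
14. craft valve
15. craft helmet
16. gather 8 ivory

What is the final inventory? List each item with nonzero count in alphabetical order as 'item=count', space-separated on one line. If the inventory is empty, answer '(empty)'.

After 1 (gather 11 bone): bone=11
After 2 (gather 6 bone): bone=17
After 3 (gather 9 clay): bone=17 clay=9
After 4 (gather 10 bone): bone=27 clay=9
After 5 (gather 12 clay): bone=27 clay=21
After 6 (consume 4 clay): bone=27 clay=17
After 7 (gather 5 clay): bone=27 clay=22
After 8 (consume 18 clay): bone=27 clay=4
After 9 (gather 6 clay): bone=27 clay=10
After 10 (gather 5 leather): bone=27 clay=10 leather=5
After 11 (craft helmet): bone=27 clay=10 helmet=1 leather=1
After 12 (gather 10 leather): bone=27 clay=10 helmet=1 leather=11
After 13 (consume 1 helmet): bone=27 clay=10 leather=11
After 14 (craft valve): bone=27 clay=6 leather=10 valve=4
After 15 (craft helmet): bone=27 clay=6 helmet=1 leather=6 valve=4
After 16 (gather 8 ivory): bone=27 clay=6 helmet=1 ivory=8 leather=6 valve=4

Answer: bone=27 clay=6 helmet=1 ivory=8 leather=6 valve=4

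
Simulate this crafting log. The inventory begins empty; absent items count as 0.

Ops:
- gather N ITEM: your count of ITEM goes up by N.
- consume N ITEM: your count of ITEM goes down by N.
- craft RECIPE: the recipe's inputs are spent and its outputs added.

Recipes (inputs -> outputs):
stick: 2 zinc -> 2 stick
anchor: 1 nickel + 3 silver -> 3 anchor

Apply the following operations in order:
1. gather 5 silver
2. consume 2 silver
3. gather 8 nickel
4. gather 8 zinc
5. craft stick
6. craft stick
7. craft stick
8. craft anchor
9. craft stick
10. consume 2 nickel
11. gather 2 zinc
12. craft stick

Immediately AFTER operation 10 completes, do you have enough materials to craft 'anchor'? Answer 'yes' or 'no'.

Answer: no

Derivation:
After 1 (gather 5 silver): silver=5
After 2 (consume 2 silver): silver=3
After 3 (gather 8 nickel): nickel=8 silver=3
After 4 (gather 8 zinc): nickel=8 silver=3 zinc=8
After 5 (craft stick): nickel=8 silver=3 stick=2 zinc=6
After 6 (craft stick): nickel=8 silver=3 stick=4 zinc=4
After 7 (craft stick): nickel=8 silver=3 stick=6 zinc=2
After 8 (craft anchor): anchor=3 nickel=7 stick=6 zinc=2
After 9 (craft stick): anchor=3 nickel=7 stick=8
After 10 (consume 2 nickel): anchor=3 nickel=5 stick=8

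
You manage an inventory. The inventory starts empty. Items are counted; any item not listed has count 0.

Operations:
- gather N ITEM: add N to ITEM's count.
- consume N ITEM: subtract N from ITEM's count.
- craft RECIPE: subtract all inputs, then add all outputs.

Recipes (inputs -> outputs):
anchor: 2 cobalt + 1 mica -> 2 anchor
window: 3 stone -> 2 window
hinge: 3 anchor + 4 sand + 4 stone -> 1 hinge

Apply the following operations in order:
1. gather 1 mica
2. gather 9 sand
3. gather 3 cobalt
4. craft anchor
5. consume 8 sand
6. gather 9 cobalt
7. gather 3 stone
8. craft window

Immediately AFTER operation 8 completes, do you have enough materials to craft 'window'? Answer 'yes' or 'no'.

After 1 (gather 1 mica): mica=1
After 2 (gather 9 sand): mica=1 sand=9
After 3 (gather 3 cobalt): cobalt=3 mica=1 sand=9
After 4 (craft anchor): anchor=2 cobalt=1 sand=9
After 5 (consume 8 sand): anchor=2 cobalt=1 sand=1
After 6 (gather 9 cobalt): anchor=2 cobalt=10 sand=1
After 7 (gather 3 stone): anchor=2 cobalt=10 sand=1 stone=3
After 8 (craft window): anchor=2 cobalt=10 sand=1 window=2

Answer: no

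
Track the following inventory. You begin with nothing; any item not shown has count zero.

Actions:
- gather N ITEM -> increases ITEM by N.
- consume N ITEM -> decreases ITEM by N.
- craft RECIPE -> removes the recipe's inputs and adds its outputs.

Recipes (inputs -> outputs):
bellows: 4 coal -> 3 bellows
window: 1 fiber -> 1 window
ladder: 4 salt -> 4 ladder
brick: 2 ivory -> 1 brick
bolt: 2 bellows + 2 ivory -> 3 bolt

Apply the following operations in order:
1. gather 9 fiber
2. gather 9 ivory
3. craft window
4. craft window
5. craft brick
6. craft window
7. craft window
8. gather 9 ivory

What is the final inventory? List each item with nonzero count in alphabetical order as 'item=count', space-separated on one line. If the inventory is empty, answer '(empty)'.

Answer: brick=1 fiber=5 ivory=16 window=4

Derivation:
After 1 (gather 9 fiber): fiber=9
After 2 (gather 9 ivory): fiber=9 ivory=9
After 3 (craft window): fiber=8 ivory=9 window=1
After 4 (craft window): fiber=7 ivory=9 window=2
After 5 (craft brick): brick=1 fiber=7 ivory=7 window=2
After 6 (craft window): brick=1 fiber=6 ivory=7 window=3
After 7 (craft window): brick=1 fiber=5 ivory=7 window=4
After 8 (gather 9 ivory): brick=1 fiber=5 ivory=16 window=4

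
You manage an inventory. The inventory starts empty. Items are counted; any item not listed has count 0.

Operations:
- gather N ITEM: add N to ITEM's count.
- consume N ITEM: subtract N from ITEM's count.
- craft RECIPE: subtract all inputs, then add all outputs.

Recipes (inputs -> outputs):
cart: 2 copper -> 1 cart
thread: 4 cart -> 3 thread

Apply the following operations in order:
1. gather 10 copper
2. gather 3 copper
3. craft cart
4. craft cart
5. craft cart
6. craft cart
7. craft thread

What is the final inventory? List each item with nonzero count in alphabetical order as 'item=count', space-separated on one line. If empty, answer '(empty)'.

Answer: copper=5 thread=3

Derivation:
After 1 (gather 10 copper): copper=10
After 2 (gather 3 copper): copper=13
After 3 (craft cart): cart=1 copper=11
After 4 (craft cart): cart=2 copper=9
After 5 (craft cart): cart=3 copper=7
After 6 (craft cart): cart=4 copper=5
After 7 (craft thread): copper=5 thread=3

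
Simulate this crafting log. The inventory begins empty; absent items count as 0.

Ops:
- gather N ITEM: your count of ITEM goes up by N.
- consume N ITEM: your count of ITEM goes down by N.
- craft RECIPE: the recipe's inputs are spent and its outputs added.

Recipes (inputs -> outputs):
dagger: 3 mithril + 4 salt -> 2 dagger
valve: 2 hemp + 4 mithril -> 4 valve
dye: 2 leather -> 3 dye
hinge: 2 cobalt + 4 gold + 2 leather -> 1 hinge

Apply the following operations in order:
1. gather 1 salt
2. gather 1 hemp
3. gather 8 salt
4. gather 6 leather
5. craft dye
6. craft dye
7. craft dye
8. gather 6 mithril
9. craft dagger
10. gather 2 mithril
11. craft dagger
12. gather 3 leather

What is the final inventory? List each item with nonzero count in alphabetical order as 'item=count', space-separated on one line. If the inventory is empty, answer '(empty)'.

Answer: dagger=4 dye=9 hemp=1 leather=3 mithril=2 salt=1

Derivation:
After 1 (gather 1 salt): salt=1
After 2 (gather 1 hemp): hemp=1 salt=1
After 3 (gather 8 salt): hemp=1 salt=9
After 4 (gather 6 leather): hemp=1 leather=6 salt=9
After 5 (craft dye): dye=3 hemp=1 leather=4 salt=9
After 6 (craft dye): dye=6 hemp=1 leather=2 salt=9
After 7 (craft dye): dye=9 hemp=1 salt=9
After 8 (gather 6 mithril): dye=9 hemp=1 mithril=6 salt=9
After 9 (craft dagger): dagger=2 dye=9 hemp=1 mithril=3 salt=5
After 10 (gather 2 mithril): dagger=2 dye=9 hemp=1 mithril=5 salt=5
After 11 (craft dagger): dagger=4 dye=9 hemp=1 mithril=2 salt=1
After 12 (gather 3 leather): dagger=4 dye=9 hemp=1 leather=3 mithril=2 salt=1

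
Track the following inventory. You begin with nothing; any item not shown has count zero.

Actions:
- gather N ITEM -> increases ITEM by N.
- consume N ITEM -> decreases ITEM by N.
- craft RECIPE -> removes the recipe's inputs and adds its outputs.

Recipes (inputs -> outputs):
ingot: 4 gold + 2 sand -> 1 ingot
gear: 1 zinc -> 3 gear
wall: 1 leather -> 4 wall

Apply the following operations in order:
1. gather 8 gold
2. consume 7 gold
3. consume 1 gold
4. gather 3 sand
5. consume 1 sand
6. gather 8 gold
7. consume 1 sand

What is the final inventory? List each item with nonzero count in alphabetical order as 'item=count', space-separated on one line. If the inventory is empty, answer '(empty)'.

Answer: gold=8 sand=1

Derivation:
After 1 (gather 8 gold): gold=8
After 2 (consume 7 gold): gold=1
After 3 (consume 1 gold): (empty)
After 4 (gather 3 sand): sand=3
After 5 (consume 1 sand): sand=2
After 6 (gather 8 gold): gold=8 sand=2
After 7 (consume 1 sand): gold=8 sand=1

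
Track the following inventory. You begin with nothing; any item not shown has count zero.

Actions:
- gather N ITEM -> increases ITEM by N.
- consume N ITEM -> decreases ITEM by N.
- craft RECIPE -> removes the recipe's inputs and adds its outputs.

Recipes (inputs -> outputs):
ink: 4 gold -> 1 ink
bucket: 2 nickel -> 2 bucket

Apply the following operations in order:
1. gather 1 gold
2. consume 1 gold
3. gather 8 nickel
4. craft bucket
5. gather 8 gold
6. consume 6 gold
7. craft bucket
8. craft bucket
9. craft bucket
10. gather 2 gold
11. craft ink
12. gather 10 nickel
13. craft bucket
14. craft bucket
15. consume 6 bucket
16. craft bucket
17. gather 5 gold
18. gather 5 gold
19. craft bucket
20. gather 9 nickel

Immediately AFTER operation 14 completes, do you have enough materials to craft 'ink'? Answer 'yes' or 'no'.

Answer: no

Derivation:
After 1 (gather 1 gold): gold=1
After 2 (consume 1 gold): (empty)
After 3 (gather 8 nickel): nickel=8
After 4 (craft bucket): bucket=2 nickel=6
After 5 (gather 8 gold): bucket=2 gold=8 nickel=6
After 6 (consume 6 gold): bucket=2 gold=2 nickel=6
After 7 (craft bucket): bucket=4 gold=2 nickel=4
After 8 (craft bucket): bucket=6 gold=2 nickel=2
After 9 (craft bucket): bucket=8 gold=2
After 10 (gather 2 gold): bucket=8 gold=4
After 11 (craft ink): bucket=8 ink=1
After 12 (gather 10 nickel): bucket=8 ink=1 nickel=10
After 13 (craft bucket): bucket=10 ink=1 nickel=8
After 14 (craft bucket): bucket=12 ink=1 nickel=6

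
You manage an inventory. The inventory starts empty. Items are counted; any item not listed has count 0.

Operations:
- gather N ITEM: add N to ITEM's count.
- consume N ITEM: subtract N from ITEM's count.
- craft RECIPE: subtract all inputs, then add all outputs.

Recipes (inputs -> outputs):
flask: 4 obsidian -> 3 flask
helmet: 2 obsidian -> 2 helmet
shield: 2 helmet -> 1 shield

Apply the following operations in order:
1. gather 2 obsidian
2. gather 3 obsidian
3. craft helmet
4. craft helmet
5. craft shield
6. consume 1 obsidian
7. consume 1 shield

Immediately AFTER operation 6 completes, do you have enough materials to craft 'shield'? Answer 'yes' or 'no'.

Answer: yes

Derivation:
After 1 (gather 2 obsidian): obsidian=2
After 2 (gather 3 obsidian): obsidian=5
After 3 (craft helmet): helmet=2 obsidian=3
After 4 (craft helmet): helmet=4 obsidian=1
After 5 (craft shield): helmet=2 obsidian=1 shield=1
After 6 (consume 1 obsidian): helmet=2 shield=1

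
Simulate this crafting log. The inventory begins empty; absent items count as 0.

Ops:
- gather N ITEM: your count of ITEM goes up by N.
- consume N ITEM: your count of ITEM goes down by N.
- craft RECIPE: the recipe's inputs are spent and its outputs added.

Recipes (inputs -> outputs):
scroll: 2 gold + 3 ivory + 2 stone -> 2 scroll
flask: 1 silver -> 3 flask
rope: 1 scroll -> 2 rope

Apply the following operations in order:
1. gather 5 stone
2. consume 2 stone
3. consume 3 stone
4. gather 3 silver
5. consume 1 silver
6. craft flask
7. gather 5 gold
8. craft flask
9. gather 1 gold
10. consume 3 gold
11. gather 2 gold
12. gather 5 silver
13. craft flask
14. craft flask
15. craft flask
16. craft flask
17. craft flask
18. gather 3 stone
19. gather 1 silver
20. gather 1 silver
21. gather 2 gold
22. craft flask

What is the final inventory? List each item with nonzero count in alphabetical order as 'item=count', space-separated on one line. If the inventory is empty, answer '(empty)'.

After 1 (gather 5 stone): stone=5
After 2 (consume 2 stone): stone=3
After 3 (consume 3 stone): (empty)
After 4 (gather 3 silver): silver=3
After 5 (consume 1 silver): silver=2
After 6 (craft flask): flask=3 silver=1
After 7 (gather 5 gold): flask=3 gold=5 silver=1
After 8 (craft flask): flask=6 gold=5
After 9 (gather 1 gold): flask=6 gold=6
After 10 (consume 3 gold): flask=6 gold=3
After 11 (gather 2 gold): flask=6 gold=5
After 12 (gather 5 silver): flask=6 gold=5 silver=5
After 13 (craft flask): flask=9 gold=5 silver=4
After 14 (craft flask): flask=12 gold=5 silver=3
After 15 (craft flask): flask=15 gold=5 silver=2
After 16 (craft flask): flask=18 gold=5 silver=1
After 17 (craft flask): flask=21 gold=5
After 18 (gather 3 stone): flask=21 gold=5 stone=3
After 19 (gather 1 silver): flask=21 gold=5 silver=1 stone=3
After 20 (gather 1 silver): flask=21 gold=5 silver=2 stone=3
After 21 (gather 2 gold): flask=21 gold=7 silver=2 stone=3
After 22 (craft flask): flask=24 gold=7 silver=1 stone=3

Answer: flask=24 gold=7 silver=1 stone=3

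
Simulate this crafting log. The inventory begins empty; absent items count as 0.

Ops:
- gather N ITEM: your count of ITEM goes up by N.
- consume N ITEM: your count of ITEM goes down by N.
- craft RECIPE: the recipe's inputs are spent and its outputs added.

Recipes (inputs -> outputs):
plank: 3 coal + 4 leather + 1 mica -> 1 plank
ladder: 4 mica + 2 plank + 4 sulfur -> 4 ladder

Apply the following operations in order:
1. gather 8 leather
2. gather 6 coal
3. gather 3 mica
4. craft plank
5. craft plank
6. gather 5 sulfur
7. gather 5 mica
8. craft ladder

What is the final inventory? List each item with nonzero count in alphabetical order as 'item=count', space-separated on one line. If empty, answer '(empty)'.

After 1 (gather 8 leather): leather=8
After 2 (gather 6 coal): coal=6 leather=8
After 3 (gather 3 mica): coal=6 leather=8 mica=3
After 4 (craft plank): coal=3 leather=4 mica=2 plank=1
After 5 (craft plank): mica=1 plank=2
After 6 (gather 5 sulfur): mica=1 plank=2 sulfur=5
After 7 (gather 5 mica): mica=6 plank=2 sulfur=5
After 8 (craft ladder): ladder=4 mica=2 sulfur=1

Answer: ladder=4 mica=2 sulfur=1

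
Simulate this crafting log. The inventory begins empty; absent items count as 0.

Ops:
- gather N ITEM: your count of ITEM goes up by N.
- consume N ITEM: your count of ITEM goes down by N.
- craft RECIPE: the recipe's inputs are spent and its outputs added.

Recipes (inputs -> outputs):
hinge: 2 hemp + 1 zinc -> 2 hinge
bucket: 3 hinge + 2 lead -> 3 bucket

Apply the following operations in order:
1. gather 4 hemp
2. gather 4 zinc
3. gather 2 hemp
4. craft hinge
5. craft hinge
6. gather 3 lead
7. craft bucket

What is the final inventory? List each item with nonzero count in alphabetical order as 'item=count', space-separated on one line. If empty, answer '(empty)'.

Answer: bucket=3 hemp=2 hinge=1 lead=1 zinc=2

Derivation:
After 1 (gather 4 hemp): hemp=4
After 2 (gather 4 zinc): hemp=4 zinc=4
After 3 (gather 2 hemp): hemp=6 zinc=4
After 4 (craft hinge): hemp=4 hinge=2 zinc=3
After 5 (craft hinge): hemp=2 hinge=4 zinc=2
After 6 (gather 3 lead): hemp=2 hinge=4 lead=3 zinc=2
After 7 (craft bucket): bucket=3 hemp=2 hinge=1 lead=1 zinc=2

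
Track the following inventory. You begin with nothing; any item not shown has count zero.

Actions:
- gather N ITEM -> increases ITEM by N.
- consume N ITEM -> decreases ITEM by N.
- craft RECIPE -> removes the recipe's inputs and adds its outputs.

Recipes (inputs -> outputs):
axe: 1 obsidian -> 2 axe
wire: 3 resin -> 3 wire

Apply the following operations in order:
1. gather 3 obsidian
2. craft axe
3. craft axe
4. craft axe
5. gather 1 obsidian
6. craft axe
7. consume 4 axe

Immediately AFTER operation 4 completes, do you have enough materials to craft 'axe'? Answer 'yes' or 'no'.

Answer: no

Derivation:
After 1 (gather 3 obsidian): obsidian=3
After 2 (craft axe): axe=2 obsidian=2
After 3 (craft axe): axe=4 obsidian=1
After 4 (craft axe): axe=6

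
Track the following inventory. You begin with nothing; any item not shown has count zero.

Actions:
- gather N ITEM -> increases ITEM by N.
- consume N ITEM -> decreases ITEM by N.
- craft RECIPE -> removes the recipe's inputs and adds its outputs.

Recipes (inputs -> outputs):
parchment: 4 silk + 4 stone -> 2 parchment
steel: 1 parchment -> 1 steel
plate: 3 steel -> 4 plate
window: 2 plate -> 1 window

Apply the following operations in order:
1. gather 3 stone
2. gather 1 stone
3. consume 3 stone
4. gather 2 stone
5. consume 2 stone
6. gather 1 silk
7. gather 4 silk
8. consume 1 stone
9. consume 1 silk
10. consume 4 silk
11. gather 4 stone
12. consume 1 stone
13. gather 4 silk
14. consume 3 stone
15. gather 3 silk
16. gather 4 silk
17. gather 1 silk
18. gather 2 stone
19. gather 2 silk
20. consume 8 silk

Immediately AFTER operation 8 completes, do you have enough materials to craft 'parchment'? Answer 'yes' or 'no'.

Answer: no

Derivation:
After 1 (gather 3 stone): stone=3
After 2 (gather 1 stone): stone=4
After 3 (consume 3 stone): stone=1
After 4 (gather 2 stone): stone=3
After 5 (consume 2 stone): stone=1
After 6 (gather 1 silk): silk=1 stone=1
After 7 (gather 4 silk): silk=5 stone=1
After 8 (consume 1 stone): silk=5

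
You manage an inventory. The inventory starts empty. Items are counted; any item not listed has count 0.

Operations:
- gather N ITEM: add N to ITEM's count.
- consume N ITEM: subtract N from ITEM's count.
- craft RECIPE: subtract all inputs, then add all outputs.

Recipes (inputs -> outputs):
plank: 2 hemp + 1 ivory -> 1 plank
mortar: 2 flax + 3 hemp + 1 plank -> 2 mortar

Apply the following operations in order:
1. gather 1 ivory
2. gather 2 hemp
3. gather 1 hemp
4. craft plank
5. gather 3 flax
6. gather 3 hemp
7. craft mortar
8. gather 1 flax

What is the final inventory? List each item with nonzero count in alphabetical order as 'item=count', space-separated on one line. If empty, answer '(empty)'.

Answer: flax=2 hemp=1 mortar=2

Derivation:
After 1 (gather 1 ivory): ivory=1
After 2 (gather 2 hemp): hemp=2 ivory=1
After 3 (gather 1 hemp): hemp=3 ivory=1
After 4 (craft plank): hemp=1 plank=1
After 5 (gather 3 flax): flax=3 hemp=1 plank=1
After 6 (gather 3 hemp): flax=3 hemp=4 plank=1
After 7 (craft mortar): flax=1 hemp=1 mortar=2
After 8 (gather 1 flax): flax=2 hemp=1 mortar=2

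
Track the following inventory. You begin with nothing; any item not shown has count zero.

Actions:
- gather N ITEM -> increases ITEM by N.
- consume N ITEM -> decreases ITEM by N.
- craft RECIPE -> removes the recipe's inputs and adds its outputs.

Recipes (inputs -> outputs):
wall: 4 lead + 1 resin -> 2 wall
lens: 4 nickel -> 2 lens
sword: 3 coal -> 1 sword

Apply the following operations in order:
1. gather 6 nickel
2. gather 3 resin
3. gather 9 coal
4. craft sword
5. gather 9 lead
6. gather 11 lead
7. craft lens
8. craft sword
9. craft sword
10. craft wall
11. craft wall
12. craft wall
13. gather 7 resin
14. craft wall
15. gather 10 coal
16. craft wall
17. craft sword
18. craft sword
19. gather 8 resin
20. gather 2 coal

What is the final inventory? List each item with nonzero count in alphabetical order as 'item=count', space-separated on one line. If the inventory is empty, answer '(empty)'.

After 1 (gather 6 nickel): nickel=6
After 2 (gather 3 resin): nickel=6 resin=3
After 3 (gather 9 coal): coal=9 nickel=6 resin=3
After 4 (craft sword): coal=6 nickel=6 resin=3 sword=1
After 5 (gather 9 lead): coal=6 lead=9 nickel=6 resin=3 sword=1
After 6 (gather 11 lead): coal=6 lead=20 nickel=6 resin=3 sword=1
After 7 (craft lens): coal=6 lead=20 lens=2 nickel=2 resin=3 sword=1
After 8 (craft sword): coal=3 lead=20 lens=2 nickel=2 resin=3 sword=2
After 9 (craft sword): lead=20 lens=2 nickel=2 resin=3 sword=3
After 10 (craft wall): lead=16 lens=2 nickel=2 resin=2 sword=3 wall=2
After 11 (craft wall): lead=12 lens=2 nickel=2 resin=1 sword=3 wall=4
After 12 (craft wall): lead=8 lens=2 nickel=2 sword=3 wall=6
After 13 (gather 7 resin): lead=8 lens=2 nickel=2 resin=7 sword=3 wall=6
After 14 (craft wall): lead=4 lens=2 nickel=2 resin=6 sword=3 wall=8
After 15 (gather 10 coal): coal=10 lead=4 lens=2 nickel=2 resin=6 sword=3 wall=8
After 16 (craft wall): coal=10 lens=2 nickel=2 resin=5 sword=3 wall=10
After 17 (craft sword): coal=7 lens=2 nickel=2 resin=5 sword=4 wall=10
After 18 (craft sword): coal=4 lens=2 nickel=2 resin=5 sword=5 wall=10
After 19 (gather 8 resin): coal=4 lens=2 nickel=2 resin=13 sword=5 wall=10
After 20 (gather 2 coal): coal=6 lens=2 nickel=2 resin=13 sword=5 wall=10

Answer: coal=6 lens=2 nickel=2 resin=13 sword=5 wall=10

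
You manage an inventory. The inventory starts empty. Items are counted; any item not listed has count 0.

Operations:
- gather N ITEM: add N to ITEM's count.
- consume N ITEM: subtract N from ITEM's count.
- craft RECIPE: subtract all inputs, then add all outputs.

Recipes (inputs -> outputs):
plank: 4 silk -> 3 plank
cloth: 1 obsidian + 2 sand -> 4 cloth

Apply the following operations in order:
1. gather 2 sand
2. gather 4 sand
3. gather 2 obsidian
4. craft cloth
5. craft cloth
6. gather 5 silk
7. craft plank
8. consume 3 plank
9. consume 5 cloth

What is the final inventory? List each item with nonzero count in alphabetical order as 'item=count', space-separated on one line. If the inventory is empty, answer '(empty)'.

Answer: cloth=3 sand=2 silk=1

Derivation:
After 1 (gather 2 sand): sand=2
After 2 (gather 4 sand): sand=6
After 3 (gather 2 obsidian): obsidian=2 sand=6
After 4 (craft cloth): cloth=4 obsidian=1 sand=4
After 5 (craft cloth): cloth=8 sand=2
After 6 (gather 5 silk): cloth=8 sand=2 silk=5
After 7 (craft plank): cloth=8 plank=3 sand=2 silk=1
After 8 (consume 3 plank): cloth=8 sand=2 silk=1
After 9 (consume 5 cloth): cloth=3 sand=2 silk=1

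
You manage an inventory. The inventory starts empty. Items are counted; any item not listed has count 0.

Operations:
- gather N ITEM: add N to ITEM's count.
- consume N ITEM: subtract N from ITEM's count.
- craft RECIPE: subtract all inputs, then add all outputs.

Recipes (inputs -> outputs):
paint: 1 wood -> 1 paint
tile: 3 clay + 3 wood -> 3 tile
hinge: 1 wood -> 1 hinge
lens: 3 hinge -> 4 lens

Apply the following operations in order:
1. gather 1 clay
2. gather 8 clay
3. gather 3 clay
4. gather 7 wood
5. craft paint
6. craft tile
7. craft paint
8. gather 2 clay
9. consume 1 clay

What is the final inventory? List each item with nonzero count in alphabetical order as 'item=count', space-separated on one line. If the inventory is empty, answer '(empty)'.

Answer: clay=10 paint=2 tile=3 wood=2

Derivation:
After 1 (gather 1 clay): clay=1
After 2 (gather 8 clay): clay=9
After 3 (gather 3 clay): clay=12
After 4 (gather 7 wood): clay=12 wood=7
After 5 (craft paint): clay=12 paint=1 wood=6
After 6 (craft tile): clay=9 paint=1 tile=3 wood=3
After 7 (craft paint): clay=9 paint=2 tile=3 wood=2
After 8 (gather 2 clay): clay=11 paint=2 tile=3 wood=2
After 9 (consume 1 clay): clay=10 paint=2 tile=3 wood=2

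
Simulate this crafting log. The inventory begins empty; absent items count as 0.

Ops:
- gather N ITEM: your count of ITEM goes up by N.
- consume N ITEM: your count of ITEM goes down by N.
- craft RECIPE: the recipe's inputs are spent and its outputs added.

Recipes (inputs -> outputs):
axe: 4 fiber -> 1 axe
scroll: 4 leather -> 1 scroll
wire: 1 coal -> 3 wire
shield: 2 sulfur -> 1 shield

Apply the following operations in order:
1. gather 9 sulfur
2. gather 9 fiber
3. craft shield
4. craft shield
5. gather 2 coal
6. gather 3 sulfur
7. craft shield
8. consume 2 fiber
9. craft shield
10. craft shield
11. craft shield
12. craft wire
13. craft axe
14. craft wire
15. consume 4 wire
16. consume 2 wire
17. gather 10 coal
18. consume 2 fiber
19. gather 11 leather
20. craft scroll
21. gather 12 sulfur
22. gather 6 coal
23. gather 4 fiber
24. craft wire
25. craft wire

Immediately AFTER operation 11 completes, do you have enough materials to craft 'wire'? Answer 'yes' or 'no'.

After 1 (gather 9 sulfur): sulfur=9
After 2 (gather 9 fiber): fiber=9 sulfur=9
After 3 (craft shield): fiber=9 shield=1 sulfur=7
After 4 (craft shield): fiber=9 shield=2 sulfur=5
After 5 (gather 2 coal): coal=2 fiber=9 shield=2 sulfur=5
After 6 (gather 3 sulfur): coal=2 fiber=9 shield=2 sulfur=8
After 7 (craft shield): coal=2 fiber=9 shield=3 sulfur=6
After 8 (consume 2 fiber): coal=2 fiber=7 shield=3 sulfur=6
After 9 (craft shield): coal=2 fiber=7 shield=4 sulfur=4
After 10 (craft shield): coal=2 fiber=7 shield=5 sulfur=2
After 11 (craft shield): coal=2 fiber=7 shield=6

Answer: yes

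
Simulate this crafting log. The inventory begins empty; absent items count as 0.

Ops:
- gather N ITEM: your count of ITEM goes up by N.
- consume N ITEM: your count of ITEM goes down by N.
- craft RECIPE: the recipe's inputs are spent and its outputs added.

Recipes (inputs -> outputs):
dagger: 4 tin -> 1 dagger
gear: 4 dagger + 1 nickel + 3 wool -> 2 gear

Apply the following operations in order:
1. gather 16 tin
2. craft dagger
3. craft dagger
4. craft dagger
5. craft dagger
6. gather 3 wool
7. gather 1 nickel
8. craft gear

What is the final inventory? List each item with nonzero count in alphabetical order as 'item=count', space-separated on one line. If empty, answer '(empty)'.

Answer: gear=2

Derivation:
After 1 (gather 16 tin): tin=16
After 2 (craft dagger): dagger=1 tin=12
After 3 (craft dagger): dagger=2 tin=8
After 4 (craft dagger): dagger=3 tin=4
After 5 (craft dagger): dagger=4
After 6 (gather 3 wool): dagger=4 wool=3
After 7 (gather 1 nickel): dagger=4 nickel=1 wool=3
After 8 (craft gear): gear=2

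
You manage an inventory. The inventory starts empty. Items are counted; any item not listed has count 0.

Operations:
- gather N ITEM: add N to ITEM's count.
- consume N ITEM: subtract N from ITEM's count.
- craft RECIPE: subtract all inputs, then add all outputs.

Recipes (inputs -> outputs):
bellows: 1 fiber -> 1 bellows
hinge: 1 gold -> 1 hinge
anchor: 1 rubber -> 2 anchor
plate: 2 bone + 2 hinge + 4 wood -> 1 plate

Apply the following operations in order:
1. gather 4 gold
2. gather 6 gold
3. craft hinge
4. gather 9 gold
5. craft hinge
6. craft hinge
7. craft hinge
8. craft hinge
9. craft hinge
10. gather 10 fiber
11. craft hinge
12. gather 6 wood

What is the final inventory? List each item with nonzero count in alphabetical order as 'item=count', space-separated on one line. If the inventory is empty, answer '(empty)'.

Answer: fiber=10 gold=12 hinge=7 wood=6

Derivation:
After 1 (gather 4 gold): gold=4
After 2 (gather 6 gold): gold=10
After 3 (craft hinge): gold=9 hinge=1
After 4 (gather 9 gold): gold=18 hinge=1
After 5 (craft hinge): gold=17 hinge=2
After 6 (craft hinge): gold=16 hinge=3
After 7 (craft hinge): gold=15 hinge=4
After 8 (craft hinge): gold=14 hinge=5
After 9 (craft hinge): gold=13 hinge=6
After 10 (gather 10 fiber): fiber=10 gold=13 hinge=6
After 11 (craft hinge): fiber=10 gold=12 hinge=7
After 12 (gather 6 wood): fiber=10 gold=12 hinge=7 wood=6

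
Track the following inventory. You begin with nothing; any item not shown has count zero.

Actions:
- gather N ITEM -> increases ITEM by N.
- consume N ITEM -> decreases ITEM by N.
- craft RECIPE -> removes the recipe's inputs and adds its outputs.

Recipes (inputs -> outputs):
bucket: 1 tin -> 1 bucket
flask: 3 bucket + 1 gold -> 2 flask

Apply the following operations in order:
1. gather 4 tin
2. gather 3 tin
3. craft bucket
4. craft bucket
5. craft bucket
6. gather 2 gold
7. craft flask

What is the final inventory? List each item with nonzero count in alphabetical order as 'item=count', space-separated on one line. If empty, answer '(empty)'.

Answer: flask=2 gold=1 tin=4

Derivation:
After 1 (gather 4 tin): tin=4
After 2 (gather 3 tin): tin=7
After 3 (craft bucket): bucket=1 tin=6
After 4 (craft bucket): bucket=2 tin=5
After 5 (craft bucket): bucket=3 tin=4
After 6 (gather 2 gold): bucket=3 gold=2 tin=4
After 7 (craft flask): flask=2 gold=1 tin=4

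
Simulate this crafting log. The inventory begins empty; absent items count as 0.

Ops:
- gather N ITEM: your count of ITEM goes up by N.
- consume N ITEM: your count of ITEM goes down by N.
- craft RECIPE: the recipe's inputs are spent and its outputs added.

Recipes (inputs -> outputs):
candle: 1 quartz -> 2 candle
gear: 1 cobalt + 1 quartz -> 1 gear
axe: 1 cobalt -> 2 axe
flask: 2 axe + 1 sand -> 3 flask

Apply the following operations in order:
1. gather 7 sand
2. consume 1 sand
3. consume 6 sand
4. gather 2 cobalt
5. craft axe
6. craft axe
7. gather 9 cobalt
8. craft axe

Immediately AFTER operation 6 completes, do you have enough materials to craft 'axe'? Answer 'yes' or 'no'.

Answer: no

Derivation:
After 1 (gather 7 sand): sand=7
After 2 (consume 1 sand): sand=6
After 3 (consume 6 sand): (empty)
After 4 (gather 2 cobalt): cobalt=2
After 5 (craft axe): axe=2 cobalt=1
After 6 (craft axe): axe=4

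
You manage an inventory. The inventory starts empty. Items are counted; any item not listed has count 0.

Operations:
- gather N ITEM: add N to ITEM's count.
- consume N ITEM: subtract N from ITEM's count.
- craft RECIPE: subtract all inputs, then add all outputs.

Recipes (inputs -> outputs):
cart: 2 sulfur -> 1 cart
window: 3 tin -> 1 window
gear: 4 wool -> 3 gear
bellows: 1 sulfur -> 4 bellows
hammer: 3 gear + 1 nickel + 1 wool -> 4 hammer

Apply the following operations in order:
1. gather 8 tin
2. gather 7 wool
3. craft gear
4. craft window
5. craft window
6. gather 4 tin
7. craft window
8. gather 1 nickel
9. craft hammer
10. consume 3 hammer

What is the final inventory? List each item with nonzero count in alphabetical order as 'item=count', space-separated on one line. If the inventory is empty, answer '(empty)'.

After 1 (gather 8 tin): tin=8
After 2 (gather 7 wool): tin=8 wool=7
After 3 (craft gear): gear=3 tin=8 wool=3
After 4 (craft window): gear=3 tin=5 window=1 wool=3
After 5 (craft window): gear=3 tin=2 window=2 wool=3
After 6 (gather 4 tin): gear=3 tin=6 window=2 wool=3
After 7 (craft window): gear=3 tin=3 window=3 wool=3
After 8 (gather 1 nickel): gear=3 nickel=1 tin=3 window=3 wool=3
After 9 (craft hammer): hammer=4 tin=3 window=3 wool=2
After 10 (consume 3 hammer): hammer=1 tin=3 window=3 wool=2

Answer: hammer=1 tin=3 window=3 wool=2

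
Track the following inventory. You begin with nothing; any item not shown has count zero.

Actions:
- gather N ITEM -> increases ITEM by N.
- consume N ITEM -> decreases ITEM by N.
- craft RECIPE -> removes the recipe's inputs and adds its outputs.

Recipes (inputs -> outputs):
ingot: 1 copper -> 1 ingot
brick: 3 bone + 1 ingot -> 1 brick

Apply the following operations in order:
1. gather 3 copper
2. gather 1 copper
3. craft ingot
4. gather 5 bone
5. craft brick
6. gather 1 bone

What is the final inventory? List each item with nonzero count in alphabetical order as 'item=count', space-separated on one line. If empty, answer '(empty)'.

Answer: bone=3 brick=1 copper=3

Derivation:
After 1 (gather 3 copper): copper=3
After 2 (gather 1 copper): copper=4
After 3 (craft ingot): copper=3 ingot=1
After 4 (gather 5 bone): bone=5 copper=3 ingot=1
After 5 (craft brick): bone=2 brick=1 copper=3
After 6 (gather 1 bone): bone=3 brick=1 copper=3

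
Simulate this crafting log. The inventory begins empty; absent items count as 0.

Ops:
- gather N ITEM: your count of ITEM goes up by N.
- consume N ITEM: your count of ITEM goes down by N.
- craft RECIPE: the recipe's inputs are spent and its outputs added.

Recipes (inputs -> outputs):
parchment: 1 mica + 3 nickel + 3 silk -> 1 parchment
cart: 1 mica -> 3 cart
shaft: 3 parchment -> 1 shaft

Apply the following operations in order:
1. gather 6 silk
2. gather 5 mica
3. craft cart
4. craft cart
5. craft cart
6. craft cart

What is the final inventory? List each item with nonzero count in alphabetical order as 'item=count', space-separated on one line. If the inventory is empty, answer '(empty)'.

Answer: cart=12 mica=1 silk=6

Derivation:
After 1 (gather 6 silk): silk=6
After 2 (gather 5 mica): mica=5 silk=6
After 3 (craft cart): cart=3 mica=4 silk=6
After 4 (craft cart): cart=6 mica=3 silk=6
After 5 (craft cart): cart=9 mica=2 silk=6
After 6 (craft cart): cart=12 mica=1 silk=6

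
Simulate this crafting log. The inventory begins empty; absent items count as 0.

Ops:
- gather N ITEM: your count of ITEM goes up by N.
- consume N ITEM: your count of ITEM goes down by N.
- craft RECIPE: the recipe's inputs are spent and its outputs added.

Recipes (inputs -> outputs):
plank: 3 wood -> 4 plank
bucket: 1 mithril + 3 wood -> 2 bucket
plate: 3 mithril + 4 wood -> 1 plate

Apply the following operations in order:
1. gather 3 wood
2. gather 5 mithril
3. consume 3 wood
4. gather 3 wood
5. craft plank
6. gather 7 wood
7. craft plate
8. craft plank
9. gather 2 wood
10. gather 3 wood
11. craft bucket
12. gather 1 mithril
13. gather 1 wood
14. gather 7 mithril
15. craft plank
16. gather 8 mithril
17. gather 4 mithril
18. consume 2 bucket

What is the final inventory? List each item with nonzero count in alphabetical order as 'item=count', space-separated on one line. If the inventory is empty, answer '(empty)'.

After 1 (gather 3 wood): wood=3
After 2 (gather 5 mithril): mithril=5 wood=3
After 3 (consume 3 wood): mithril=5
After 4 (gather 3 wood): mithril=5 wood=3
After 5 (craft plank): mithril=5 plank=4
After 6 (gather 7 wood): mithril=5 plank=4 wood=7
After 7 (craft plate): mithril=2 plank=4 plate=1 wood=3
After 8 (craft plank): mithril=2 plank=8 plate=1
After 9 (gather 2 wood): mithril=2 plank=8 plate=1 wood=2
After 10 (gather 3 wood): mithril=2 plank=8 plate=1 wood=5
After 11 (craft bucket): bucket=2 mithril=1 plank=8 plate=1 wood=2
After 12 (gather 1 mithril): bucket=2 mithril=2 plank=8 plate=1 wood=2
After 13 (gather 1 wood): bucket=2 mithril=2 plank=8 plate=1 wood=3
After 14 (gather 7 mithril): bucket=2 mithril=9 plank=8 plate=1 wood=3
After 15 (craft plank): bucket=2 mithril=9 plank=12 plate=1
After 16 (gather 8 mithril): bucket=2 mithril=17 plank=12 plate=1
After 17 (gather 4 mithril): bucket=2 mithril=21 plank=12 plate=1
After 18 (consume 2 bucket): mithril=21 plank=12 plate=1

Answer: mithril=21 plank=12 plate=1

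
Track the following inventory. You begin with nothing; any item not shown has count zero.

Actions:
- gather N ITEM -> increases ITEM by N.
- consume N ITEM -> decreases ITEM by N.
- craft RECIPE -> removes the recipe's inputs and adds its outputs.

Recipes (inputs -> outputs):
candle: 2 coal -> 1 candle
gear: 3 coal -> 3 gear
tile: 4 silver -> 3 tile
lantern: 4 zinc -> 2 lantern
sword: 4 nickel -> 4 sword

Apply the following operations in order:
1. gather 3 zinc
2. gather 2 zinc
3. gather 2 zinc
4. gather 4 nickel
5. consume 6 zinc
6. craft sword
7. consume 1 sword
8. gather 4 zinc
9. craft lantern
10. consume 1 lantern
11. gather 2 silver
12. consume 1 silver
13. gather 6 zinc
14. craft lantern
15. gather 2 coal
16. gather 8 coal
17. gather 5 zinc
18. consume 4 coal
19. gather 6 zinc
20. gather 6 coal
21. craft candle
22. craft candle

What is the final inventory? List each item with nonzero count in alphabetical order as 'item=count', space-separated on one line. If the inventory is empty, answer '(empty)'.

Answer: candle=2 coal=8 lantern=3 silver=1 sword=3 zinc=14

Derivation:
After 1 (gather 3 zinc): zinc=3
After 2 (gather 2 zinc): zinc=5
After 3 (gather 2 zinc): zinc=7
After 4 (gather 4 nickel): nickel=4 zinc=7
After 5 (consume 6 zinc): nickel=4 zinc=1
After 6 (craft sword): sword=4 zinc=1
After 7 (consume 1 sword): sword=3 zinc=1
After 8 (gather 4 zinc): sword=3 zinc=5
After 9 (craft lantern): lantern=2 sword=3 zinc=1
After 10 (consume 1 lantern): lantern=1 sword=3 zinc=1
After 11 (gather 2 silver): lantern=1 silver=2 sword=3 zinc=1
After 12 (consume 1 silver): lantern=1 silver=1 sword=3 zinc=1
After 13 (gather 6 zinc): lantern=1 silver=1 sword=3 zinc=7
After 14 (craft lantern): lantern=3 silver=1 sword=3 zinc=3
After 15 (gather 2 coal): coal=2 lantern=3 silver=1 sword=3 zinc=3
After 16 (gather 8 coal): coal=10 lantern=3 silver=1 sword=3 zinc=3
After 17 (gather 5 zinc): coal=10 lantern=3 silver=1 sword=3 zinc=8
After 18 (consume 4 coal): coal=6 lantern=3 silver=1 sword=3 zinc=8
After 19 (gather 6 zinc): coal=6 lantern=3 silver=1 sword=3 zinc=14
After 20 (gather 6 coal): coal=12 lantern=3 silver=1 sword=3 zinc=14
After 21 (craft candle): candle=1 coal=10 lantern=3 silver=1 sword=3 zinc=14
After 22 (craft candle): candle=2 coal=8 lantern=3 silver=1 sword=3 zinc=14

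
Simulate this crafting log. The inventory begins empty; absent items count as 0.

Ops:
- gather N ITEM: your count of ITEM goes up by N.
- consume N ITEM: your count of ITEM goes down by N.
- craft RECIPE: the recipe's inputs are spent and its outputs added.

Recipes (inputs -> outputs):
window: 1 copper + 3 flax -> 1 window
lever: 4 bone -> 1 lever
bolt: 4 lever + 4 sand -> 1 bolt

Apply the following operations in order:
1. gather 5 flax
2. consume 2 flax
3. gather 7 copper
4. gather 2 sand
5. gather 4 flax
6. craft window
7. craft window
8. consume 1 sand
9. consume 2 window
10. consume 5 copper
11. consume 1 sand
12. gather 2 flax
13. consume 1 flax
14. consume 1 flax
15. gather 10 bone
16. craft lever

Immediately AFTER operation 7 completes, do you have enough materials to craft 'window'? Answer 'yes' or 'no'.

Answer: no

Derivation:
After 1 (gather 5 flax): flax=5
After 2 (consume 2 flax): flax=3
After 3 (gather 7 copper): copper=7 flax=3
After 4 (gather 2 sand): copper=7 flax=3 sand=2
After 5 (gather 4 flax): copper=7 flax=7 sand=2
After 6 (craft window): copper=6 flax=4 sand=2 window=1
After 7 (craft window): copper=5 flax=1 sand=2 window=2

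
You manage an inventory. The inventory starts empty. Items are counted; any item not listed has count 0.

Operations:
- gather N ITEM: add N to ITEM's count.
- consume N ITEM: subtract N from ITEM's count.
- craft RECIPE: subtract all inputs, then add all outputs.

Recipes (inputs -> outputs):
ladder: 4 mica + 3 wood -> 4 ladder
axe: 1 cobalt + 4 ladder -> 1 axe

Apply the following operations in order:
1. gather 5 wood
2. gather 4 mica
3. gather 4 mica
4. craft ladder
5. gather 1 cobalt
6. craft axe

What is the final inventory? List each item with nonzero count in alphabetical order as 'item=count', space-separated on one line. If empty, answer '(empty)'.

After 1 (gather 5 wood): wood=5
After 2 (gather 4 mica): mica=4 wood=5
After 3 (gather 4 mica): mica=8 wood=5
After 4 (craft ladder): ladder=4 mica=4 wood=2
After 5 (gather 1 cobalt): cobalt=1 ladder=4 mica=4 wood=2
After 6 (craft axe): axe=1 mica=4 wood=2

Answer: axe=1 mica=4 wood=2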